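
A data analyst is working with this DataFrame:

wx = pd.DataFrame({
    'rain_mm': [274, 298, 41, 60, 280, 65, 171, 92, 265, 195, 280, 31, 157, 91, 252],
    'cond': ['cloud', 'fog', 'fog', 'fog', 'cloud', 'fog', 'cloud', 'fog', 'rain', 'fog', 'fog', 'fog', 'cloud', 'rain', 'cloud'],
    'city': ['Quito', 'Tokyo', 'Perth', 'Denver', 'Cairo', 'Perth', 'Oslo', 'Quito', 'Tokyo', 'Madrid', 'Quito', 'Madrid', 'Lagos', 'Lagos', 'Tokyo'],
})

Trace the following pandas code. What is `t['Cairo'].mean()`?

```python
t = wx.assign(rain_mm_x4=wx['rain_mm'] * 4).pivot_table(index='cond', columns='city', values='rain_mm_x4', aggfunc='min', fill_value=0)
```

373.333333333

add column rain_mm_x4 = wx['rain_mm'] * 4:
    rain_mm   cond    city  rain_mm_x4
0       274  cloud   Quito        1096
1       298    fog   Tokyo        1192
2        41    fog   Perth         164
3        60    fog  Denver         240
4       280  cloud   Cairo        1120
5        65    fog   Perth         260
6       171  cloud    Oslo         684
7        92    fog   Quito         368
8       265   rain   Tokyo        1060
9       195    fog  Madrid         780
10      280    fog   Quito        1120
11       31    fog  Madrid         124
12      157  cloud   Lagos         628
13       91   rain   Lagos         364
14      252  cloud   Tokyo        1008
pivot: rows=cond, cols=city, min(rain_mm_x4):
city   Cairo  Denver  Lagos  Madrid  Oslo  Perth  Quito  Tokyo
cond                                                          
cloud   1120       0    628       0   684      0   1096   1008
fog        0     240      0     124     0    164    368   1192
rain       0       0    364       0     0      0      0   1060
Hence 373.333333333.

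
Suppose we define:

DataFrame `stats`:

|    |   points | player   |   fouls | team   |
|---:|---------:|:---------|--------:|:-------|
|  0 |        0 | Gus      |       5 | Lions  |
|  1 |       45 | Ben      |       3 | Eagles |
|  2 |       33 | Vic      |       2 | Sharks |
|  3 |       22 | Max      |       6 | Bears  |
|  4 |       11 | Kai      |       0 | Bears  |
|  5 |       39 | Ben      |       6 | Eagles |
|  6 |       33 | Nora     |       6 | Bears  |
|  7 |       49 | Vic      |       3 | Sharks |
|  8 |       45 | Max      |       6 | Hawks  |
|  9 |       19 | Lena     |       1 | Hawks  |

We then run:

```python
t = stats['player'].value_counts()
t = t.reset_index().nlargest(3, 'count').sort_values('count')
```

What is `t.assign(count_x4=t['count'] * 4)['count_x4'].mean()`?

8.0

value_counts of player:
player
Ben     2
Vic     2
Max     2
Gus     1
Kai     1
Nora    1
Lena    1
Name: count, dtype: int64
reset_index():
  player  count
0    Ben      2
1    Vic      2
2    Max      2
3    Gus      1
4    Kai      1
5   Nora      1
6   Lena      1
take 3 rows with largest count:
  player  count
0    Ben      2
1    Vic      2
2    Max      2
sort by count:
  player  count
0    Ben      2
1    Vic      2
2    Max      2
add column count_x4 = t['count'] * 4:
  player  count  count_x4
0    Ben      2         8
1    Vic      2         8
2    Max      2         8
The mean of column 'count_x4' is 8.0.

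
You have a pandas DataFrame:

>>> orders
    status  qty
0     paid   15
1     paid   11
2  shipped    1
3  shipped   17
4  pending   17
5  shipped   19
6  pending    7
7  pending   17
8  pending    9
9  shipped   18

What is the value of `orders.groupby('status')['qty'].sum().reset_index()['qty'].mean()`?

group by status, sum of qty:
status
paid       26
pending    50
shipped    55
Name: qty, dtype: int64
reset_index():
    status  qty
0     paid   26
1  pending   50
2  shipped   55
mean of column 'qty' → 43.6666666667

43.6666666667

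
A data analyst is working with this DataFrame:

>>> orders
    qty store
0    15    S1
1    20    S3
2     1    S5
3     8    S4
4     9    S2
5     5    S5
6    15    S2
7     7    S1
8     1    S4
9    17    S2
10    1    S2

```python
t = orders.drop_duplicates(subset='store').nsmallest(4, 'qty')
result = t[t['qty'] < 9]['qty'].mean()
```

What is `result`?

drop duplicate store (keep=first):
   qty store
0   15    S1
1   20    S3
2    1    S5
3    8    S4
4    9    S2
take 4 rows with smallest qty:
   qty store
2    1    S5
3    8    S4
4    9    S2
0   15    S1
filter rows where qty < 9:
   qty store
2    1    S5
3    8    S4
The mean of column 'qty' is 4.5.

4.5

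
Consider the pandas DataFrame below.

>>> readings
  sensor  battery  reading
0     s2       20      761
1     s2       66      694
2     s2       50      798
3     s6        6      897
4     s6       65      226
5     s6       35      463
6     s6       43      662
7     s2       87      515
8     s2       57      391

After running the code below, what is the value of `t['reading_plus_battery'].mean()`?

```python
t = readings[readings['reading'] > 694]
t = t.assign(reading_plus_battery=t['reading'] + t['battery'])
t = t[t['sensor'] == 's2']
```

814.5

filter rows where reading > 694:
  sensor  battery  reading
0     s2       20      761
2     s2       50      798
3     s6        6      897
add column reading_plus_battery = t['reading'] + t['battery']:
  sensor  battery  reading  reading_plus_battery
0     s2       20      761                   781
2     s2       50      798                   848
3     s6        6      897                   903
filter rows where sensor == 's2':
  sensor  battery  reading  reading_plus_battery
0     s2       20      761                   781
2     s2       50      798                   848
So mean() = 814.5.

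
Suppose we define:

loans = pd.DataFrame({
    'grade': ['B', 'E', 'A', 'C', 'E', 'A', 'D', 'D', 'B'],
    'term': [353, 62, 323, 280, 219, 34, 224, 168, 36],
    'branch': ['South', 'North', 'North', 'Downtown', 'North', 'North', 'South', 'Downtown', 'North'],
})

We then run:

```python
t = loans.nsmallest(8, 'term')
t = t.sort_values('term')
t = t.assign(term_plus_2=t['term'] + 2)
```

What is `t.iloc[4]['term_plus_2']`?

221

take 8 rows with smallest term:
  grade  term    branch
5     A    34     North
8     B    36     North
1     E    62     North
7     D   168  Downtown
4     E   219     North
6     D   224     South
3     C   280  Downtown
2     A   323     North
sort by term:
  grade  term    branch
5     A    34     North
8     B    36     North
1     E    62     North
7     D   168  Downtown
4     E   219     North
6     D   224     South
3     C   280  Downtown
2     A   323     North
add column term_plus_2 = t['term'] + 2:
  grade  term    branch  term_plus_2
5     A    34     North           36
8     B    36     North           38
1     E    62     North           64
7     D   168  Downtown          170
4     E   219     North          221
6     D   224     South          226
3     C   280  Downtown          282
2     A   323     North          325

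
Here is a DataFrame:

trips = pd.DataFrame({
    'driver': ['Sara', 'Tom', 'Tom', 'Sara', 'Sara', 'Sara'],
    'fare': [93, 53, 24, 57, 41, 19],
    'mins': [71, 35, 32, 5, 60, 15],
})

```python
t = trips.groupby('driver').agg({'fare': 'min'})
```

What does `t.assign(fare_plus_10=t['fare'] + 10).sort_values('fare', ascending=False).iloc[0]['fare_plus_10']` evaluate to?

34

group by driver, min of fare:
        fare
driver      
Sara      19
Tom       24
add column fare_plus_10 = t['fare'] + 10:
        fare  fare_plus_10
driver                    
Sara      19            29
Tom       24            34
sort by fare descending:
        fare  fare_plus_10
driver                    
Tom       24            34
Sara      19            29
Then the value at position 0, column 'fare_plus_10': 34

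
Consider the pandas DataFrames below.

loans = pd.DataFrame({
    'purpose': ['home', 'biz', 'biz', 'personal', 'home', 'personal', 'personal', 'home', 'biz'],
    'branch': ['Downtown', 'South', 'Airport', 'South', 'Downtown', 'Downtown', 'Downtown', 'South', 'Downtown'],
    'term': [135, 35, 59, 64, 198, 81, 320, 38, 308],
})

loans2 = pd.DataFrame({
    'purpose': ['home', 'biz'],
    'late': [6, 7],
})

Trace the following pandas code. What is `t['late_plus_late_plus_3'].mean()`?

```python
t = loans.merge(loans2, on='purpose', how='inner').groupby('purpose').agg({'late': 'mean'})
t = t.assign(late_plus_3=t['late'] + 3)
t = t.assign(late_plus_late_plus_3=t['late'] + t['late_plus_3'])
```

16.0

merge on 'purpose' (how='inner') → 6 rows:
  purpose    branch  term  late
0    home  Downtown   135     6
1     biz     South    35     7
2     biz   Airport    59     7
3    home  Downtown   198     6
4    home     South    38     6
5     biz  Downtown   308     7
group by purpose, mean of late:
         late
purpose      
biz       7.0
home      6.0
add column late_plus_3 = t['late'] + 3:
         late  late_plus_3
purpose                   
biz       7.0         10.0
home      6.0          9.0
add column late_plus_late_plus_3 = t['late'] + t['late_plus_3']:
         late  late_plus_3  late_plus_late_plus_3
purpose                                          
biz       7.0         10.0                   17.0
home      6.0          9.0                   15.0
mean of column 'late_plus_late_plus_3' → 16.0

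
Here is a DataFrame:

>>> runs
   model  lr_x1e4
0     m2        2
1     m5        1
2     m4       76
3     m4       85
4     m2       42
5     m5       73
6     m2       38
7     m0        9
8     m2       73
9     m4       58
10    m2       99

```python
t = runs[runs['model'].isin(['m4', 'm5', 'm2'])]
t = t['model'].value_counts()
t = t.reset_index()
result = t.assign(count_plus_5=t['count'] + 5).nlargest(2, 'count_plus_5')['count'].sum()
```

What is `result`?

filter rows where model in ['m4', 'm5', 'm2']:
   model  lr_x1e4
0     m2        2
1     m5        1
2     m4       76
3     m4       85
4     m2       42
5     m5       73
6     m2       38
8     m2       73
9     m4       58
10    m2       99
value_counts of model:
model
m2    5
m4    3
m5    2
Name: count, dtype: int64
reset_index():
  model  count
0    m2      5
1    m4      3
2    m5      2
add column count_plus_5 = t['count'] + 5:
  model  count  count_plus_5
0    m2      5            10
1    m4      3             8
2    m5      2             7
take 2 rows with largest count_plus_5:
  model  count  count_plus_5
0    m2      5            10
1    m4      3             8

8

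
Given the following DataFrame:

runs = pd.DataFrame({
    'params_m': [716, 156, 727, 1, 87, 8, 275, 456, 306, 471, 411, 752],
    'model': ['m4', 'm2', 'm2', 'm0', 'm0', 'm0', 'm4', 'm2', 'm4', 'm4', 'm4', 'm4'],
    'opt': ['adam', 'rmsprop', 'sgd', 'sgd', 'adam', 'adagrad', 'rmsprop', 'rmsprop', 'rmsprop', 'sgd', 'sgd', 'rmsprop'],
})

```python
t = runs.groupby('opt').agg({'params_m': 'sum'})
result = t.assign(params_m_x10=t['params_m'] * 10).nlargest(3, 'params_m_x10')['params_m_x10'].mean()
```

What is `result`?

group by opt, sum of params_m:
         params_m
opt              
adagrad         8
adam          803
rmsprop      1945
sgd          1610
add column params_m_x10 = t['params_m'] * 10:
         params_m  params_m_x10
opt                            
adagrad         8            80
adam          803          8030
rmsprop      1945         19450
sgd          1610         16100
take 3 rows with largest params_m_x10:
         params_m  params_m_x10
opt                            
rmsprop      1945         19450
sgd          1610         16100
adam          803          8030
Reading off the mean of column 'params_m_x10', we get 14526.6666667.

14526.6666667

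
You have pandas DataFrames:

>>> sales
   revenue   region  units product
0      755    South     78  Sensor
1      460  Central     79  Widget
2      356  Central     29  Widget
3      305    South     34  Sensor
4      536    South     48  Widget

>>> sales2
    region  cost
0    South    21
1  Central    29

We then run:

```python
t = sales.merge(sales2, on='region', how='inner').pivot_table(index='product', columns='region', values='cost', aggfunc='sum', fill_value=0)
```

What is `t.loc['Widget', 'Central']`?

58

merge on 'region' (how='inner') → 5 rows:
   revenue   region  units product  cost
0      755    South     78  Sensor    21
1      460  Central     79  Widget    29
2      356  Central     29  Widget    29
3      305    South     34  Sensor    21
4      536    South     48  Widget    21
pivot: rows=product, cols=region, sum(cost):
region   Central  South
product                
Sensor         0     42
Widget        58     21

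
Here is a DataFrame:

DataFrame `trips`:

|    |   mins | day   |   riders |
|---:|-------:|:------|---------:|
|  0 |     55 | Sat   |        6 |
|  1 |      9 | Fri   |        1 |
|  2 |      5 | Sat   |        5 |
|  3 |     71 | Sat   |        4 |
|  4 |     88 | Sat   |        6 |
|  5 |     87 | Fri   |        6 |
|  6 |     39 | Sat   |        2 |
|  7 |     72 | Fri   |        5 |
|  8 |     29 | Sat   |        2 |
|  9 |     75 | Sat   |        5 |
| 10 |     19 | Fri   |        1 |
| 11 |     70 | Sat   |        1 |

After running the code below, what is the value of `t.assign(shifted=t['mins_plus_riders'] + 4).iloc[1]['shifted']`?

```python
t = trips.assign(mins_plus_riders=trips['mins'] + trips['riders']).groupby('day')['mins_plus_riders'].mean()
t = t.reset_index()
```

add column mins_plus_riders = trips['mins'] + trips['riders']:
    mins  day  riders  mins_plus_riders
0     55  Sat       6                61
1      9  Fri       1                10
2      5  Sat       5                10
3     71  Sat       4                75
4     88  Sat       6                94
5     87  Fri       6                93
6     39  Sat       2                41
7     72  Fri       5                77
8     29  Sat       2                31
9     75  Sat       5                80
10    19  Fri       1                20
11    70  Sat       1                71
group by day, mean of mins_plus_riders:
day
Fri    50.000
Sat    57.875
Name: mins_plus_riders, dtype: float64
reset_index():
   day  mins_plus_riders
0  Fri            50.000
1  Sat            57.875
add column shifted = t['mins_plus_riders'] + 4:
   day  mins_plus_riders  shifted
0  Fri            50.000   54.000
1  Sat            57.875   61.875
value at position 1, column 'shifted' → 61.875

61.875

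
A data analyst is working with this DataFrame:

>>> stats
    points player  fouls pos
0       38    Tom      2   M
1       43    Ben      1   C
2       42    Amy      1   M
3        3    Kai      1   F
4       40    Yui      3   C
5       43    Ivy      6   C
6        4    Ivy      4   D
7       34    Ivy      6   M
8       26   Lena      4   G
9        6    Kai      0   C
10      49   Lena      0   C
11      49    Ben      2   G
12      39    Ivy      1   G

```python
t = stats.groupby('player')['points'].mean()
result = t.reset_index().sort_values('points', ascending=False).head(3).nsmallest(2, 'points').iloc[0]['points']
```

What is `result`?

40.0

group by player, mean of points:
player
Amy     42.0
Ben     46.0
Ivy     30.0
Kai      4.5
Lena    37.5
Tom     38.0
Yui     40.0
Name: points, dtype: float64
reset_index():
  player  points
0    Amy    42.0
1    Ben    46.0
2    Ivy    30.0
3    Kai     4.5
4   Lena    37.5
5    Tom    38.0
6    Yui    40.0
sort by points descending:
  player  points
1    Ben    46.0
0    Amy    42.0
6    Yui    40.0
5    Tom    38.0
4   Lena    37.5
2    Ivy    30.0
3    Kai     4.5
take first 3 rows:
  player  points
1    Ben    46.0
0    Amy    42.0
6    Yui    40.0
take 2 rows with smallest points:
  player  points
6    Yui    40.0
0    Amy    42.0
Then the value at position 0, column 'points': 40.0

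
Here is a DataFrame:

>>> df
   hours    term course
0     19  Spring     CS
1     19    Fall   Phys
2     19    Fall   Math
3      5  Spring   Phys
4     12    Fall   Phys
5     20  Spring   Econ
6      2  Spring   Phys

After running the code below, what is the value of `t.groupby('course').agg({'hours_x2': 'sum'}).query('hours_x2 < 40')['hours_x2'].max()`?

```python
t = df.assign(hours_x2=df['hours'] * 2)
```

38

add column hours_x2 = df['hours'] * 2:
   hours    term course  hours_x2
0     19  Spring     CS        38
1     19    Fall   Phys        38
2     19    Fall   Math        38
3      5  Spring   Phys        10
4     12    Fall   Phys        24
5     20  Spring   Econ        40
6      2  Spring   Phys         4
group by course, sum of hours_x2:
        hours_x2
course          
CS            38
Econ          40
Math          38
Phys          76
filter rows where hours_x2 < 40:
        hours_x2
course          
CS            38
Math          38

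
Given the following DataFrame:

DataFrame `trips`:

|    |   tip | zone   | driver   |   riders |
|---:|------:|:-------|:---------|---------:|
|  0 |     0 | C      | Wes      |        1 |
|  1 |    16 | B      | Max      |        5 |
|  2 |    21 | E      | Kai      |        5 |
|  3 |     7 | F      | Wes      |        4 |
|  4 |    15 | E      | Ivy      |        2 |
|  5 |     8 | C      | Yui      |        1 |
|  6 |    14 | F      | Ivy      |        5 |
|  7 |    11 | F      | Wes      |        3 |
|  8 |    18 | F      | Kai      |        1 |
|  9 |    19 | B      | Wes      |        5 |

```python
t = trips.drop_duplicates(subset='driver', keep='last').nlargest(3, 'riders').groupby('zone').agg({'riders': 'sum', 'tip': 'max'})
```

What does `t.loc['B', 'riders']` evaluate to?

drop duplicate driver (keep=last):
   tip zone driver  riders
1   16    B    Max       5
5    8    C    Yui       1
6   14    F    Ivy       5
8   18    F    Kai       1
9   19    B    Wes       5
take 3 rows with largest riders:
   tip zone driver  riders
1   16    B    Max       5
6   14    F    Ivy       5
9   19    B    Wes       5
group by zone: sum(riders), max(tip):
      riders  tip
zone             
B         10   19
F          5   14
The value at row 'B', column 'riders' is 10.

10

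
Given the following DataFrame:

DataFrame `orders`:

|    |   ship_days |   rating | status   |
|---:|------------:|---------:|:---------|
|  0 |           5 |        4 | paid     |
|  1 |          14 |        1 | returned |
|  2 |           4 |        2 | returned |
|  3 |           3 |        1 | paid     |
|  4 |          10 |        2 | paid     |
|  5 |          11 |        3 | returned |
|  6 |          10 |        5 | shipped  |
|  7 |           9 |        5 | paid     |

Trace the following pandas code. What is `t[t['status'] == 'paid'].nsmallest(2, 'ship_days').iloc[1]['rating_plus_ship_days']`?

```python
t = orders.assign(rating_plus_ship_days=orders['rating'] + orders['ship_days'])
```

9

add column rating_plus_ship_days = orders['rating'] + orders['ship_days']:
   ship_days  rating    status  rating_plus_ship_days
0          5       4      paid                      9
1         14       1  returned                     15
2          4       2  returned                      6
3          3       1      paid                      4
4         10       2      paid                     12
5         11       3  returned                     14
6         10       5   shipped                     15
7          9       5      paid                     14
filter rows where status == 'paid':
   ship_days  rating status  rating_plus_ship_days
0          5       4   paid                      9
3          3       1   paid                      4
4         10       2   paid                     12
7          9       5   paid                     14
take 2 rows with smallest ship_days:
   ship_days  rating status  rating_plus_ship_days
3          3       1   paid                      4
0          5       4   paid                      9
Taking the value at position 1, column 'rating_plus_ship_days' gives 9.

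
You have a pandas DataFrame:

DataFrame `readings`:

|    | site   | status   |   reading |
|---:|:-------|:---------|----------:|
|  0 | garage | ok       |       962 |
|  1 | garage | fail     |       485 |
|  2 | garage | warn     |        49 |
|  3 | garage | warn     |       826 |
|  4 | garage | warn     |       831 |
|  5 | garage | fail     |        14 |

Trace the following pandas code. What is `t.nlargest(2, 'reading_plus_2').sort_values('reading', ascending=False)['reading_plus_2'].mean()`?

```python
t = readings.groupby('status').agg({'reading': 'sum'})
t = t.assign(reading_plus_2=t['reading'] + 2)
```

1336.0

group by status, sum of reading:
        reading
status         
fail        499
ok          962
warn       1706
add column reading_plus_2 = t['reading'] + 2:
        reading  reading_plus_2
status                         
fail        499             501
ok          962             964
warn       1706            1708
take 2 rows with largest reading_plus_2:
        reading  reading_plus_2
status                         
warn       1706            1708
ok          962             964
sort by reading descending:
        reading  reading_plus_2
status                         
warn       1706            1708
ok          962             964
Reading off the mean of column 'reading_plus_2', we get 1336.0.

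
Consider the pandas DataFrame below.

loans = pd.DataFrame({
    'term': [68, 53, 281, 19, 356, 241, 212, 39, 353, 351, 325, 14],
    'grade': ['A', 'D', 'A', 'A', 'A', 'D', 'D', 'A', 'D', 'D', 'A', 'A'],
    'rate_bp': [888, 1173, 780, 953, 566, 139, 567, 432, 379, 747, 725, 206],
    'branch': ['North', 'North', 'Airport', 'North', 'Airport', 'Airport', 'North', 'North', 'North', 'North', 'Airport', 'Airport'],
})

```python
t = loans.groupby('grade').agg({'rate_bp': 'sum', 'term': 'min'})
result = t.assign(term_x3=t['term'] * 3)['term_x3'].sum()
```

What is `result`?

group by grade: sum(rate_bp), min(term):
       rate_bp  term
grade               
A         4550    14
D         3005    53
add column term_x3 = t['term'] * 3:
       rate_bp  term  term_x3
grade                        
A         4550    14       42
D         3005    53      159
Hence 201.

201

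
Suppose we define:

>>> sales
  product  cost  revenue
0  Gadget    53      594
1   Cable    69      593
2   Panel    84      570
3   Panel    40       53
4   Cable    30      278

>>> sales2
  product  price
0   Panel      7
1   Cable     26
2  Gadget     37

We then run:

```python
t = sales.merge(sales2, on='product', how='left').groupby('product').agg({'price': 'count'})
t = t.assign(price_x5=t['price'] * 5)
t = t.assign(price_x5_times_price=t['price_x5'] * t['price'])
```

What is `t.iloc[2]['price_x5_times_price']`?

20

merge on 'product' (how='left') → 5 rows:
  product  cost  revenue  price
0  Gadget    53      594     37
1   Cable    69      593     26
2   Panel    84      570      7
3   Panel    40       53      7
4   Cable    30      278     26
group by product, count of price:
         price
product       
Cable        2
Gadget       1
Panel        2
add column price_x5 = t['price'] * 5:
         price  price_x5
product                 
Cable        2        10
Gadget       1         5
Panel        2        10
add column price_x5_times_price = t['price_x5'] * t['price']:
         price  price_x5  price_x5_times_price
product                                       
Cable        2        10                    20
Gadget       1         5                     5
Panel        2        10                    20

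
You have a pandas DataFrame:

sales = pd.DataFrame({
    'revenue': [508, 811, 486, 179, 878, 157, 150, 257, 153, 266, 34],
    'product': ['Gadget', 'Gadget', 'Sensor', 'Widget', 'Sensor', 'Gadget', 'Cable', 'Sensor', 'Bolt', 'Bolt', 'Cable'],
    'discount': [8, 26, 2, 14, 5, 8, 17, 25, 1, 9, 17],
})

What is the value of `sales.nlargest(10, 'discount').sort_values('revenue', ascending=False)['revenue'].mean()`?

take 10 rows with largest discount:
    revenue product  discount
1       811  Gadget        26
7       257  Sensor        25
6       150   Cable        17
10       34   Cable        17
3       179  Widget        14
9       266    Bolt         9
0       508  Gadget         8
5       157  Gadget         8
4       878  Sensor         5
2       486  Sensor         2
sort by revenue descending:
    revenue product  discount
4       878  Sensor         5
1       811  Gadget        26
0       508  Gadget         8
2       486  Sensor         2
9       266    Bolt         9
7       257  Sensor        25
3       179  Widget        14
5       157  Gadget         8
6       150   Cable        17
10       34   Cable        17

372.6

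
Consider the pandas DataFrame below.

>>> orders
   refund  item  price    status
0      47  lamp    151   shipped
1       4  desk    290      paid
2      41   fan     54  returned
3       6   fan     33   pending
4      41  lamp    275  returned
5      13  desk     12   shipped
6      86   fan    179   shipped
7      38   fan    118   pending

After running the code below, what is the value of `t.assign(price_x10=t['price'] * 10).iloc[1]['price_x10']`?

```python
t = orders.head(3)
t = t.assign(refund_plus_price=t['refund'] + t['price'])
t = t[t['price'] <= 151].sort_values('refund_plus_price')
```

take first 3 rows:
   refund  item  price    status
0      47  lamp    151   shipped
1       4  desk    290      paid
2      41   fan     54  returned
add column refund_plus_price = t['refund'] + t['price']:
   refund  item  price    status  refund_plus_price
0      47  lamp    151   shipped                198
1       4  desk    290      paid                294
2      41   fan     54  returned                 95
filter rows where price <= 151:
   refund  item  price    status  refund_plus_price
0      47  lamp    151   shipped                198
2      41   fan     54  returned                 95
sort by refund_plus_price:
   refund  item  price    status  refund_plus_price
2      41   fan     54  returned                 95
0      47  lamp    151   shipped                198
add column price_x10 = t['price'] * 10:
   refund  item  price    status  refund_plus_price  price_x10
2      41   fan     54  returned                 95        540
0      47  lamp    151   shipped                198       1510

1510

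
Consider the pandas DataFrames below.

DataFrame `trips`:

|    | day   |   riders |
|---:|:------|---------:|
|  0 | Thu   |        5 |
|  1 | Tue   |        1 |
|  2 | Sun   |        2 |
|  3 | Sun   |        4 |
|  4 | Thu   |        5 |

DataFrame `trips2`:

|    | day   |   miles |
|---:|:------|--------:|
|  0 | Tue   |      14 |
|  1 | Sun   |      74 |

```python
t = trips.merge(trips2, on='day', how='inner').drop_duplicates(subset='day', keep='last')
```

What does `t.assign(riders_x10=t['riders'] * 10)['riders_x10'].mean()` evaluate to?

25.0

merge on 'day' (how='inner') → 3 rows:
   day  riders  miles
0  Tue       1     14
1  Sun       2     74
2  Sun       4     74
drop duplicate day (keep=last):
   day  riders  miles
0  Tue       1     14
2  Sun       4     74
add column riders_x10 = t['riders'] * 10:
   day  riders  miles  riders_x10
0  Tue       1     14          10
2  Sun       4     74          40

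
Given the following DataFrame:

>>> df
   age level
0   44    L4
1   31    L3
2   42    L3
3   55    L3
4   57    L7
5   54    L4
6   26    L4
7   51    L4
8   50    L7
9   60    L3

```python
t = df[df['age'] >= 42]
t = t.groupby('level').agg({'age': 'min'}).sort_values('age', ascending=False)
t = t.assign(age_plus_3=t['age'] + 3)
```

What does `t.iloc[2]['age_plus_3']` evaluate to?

45

filter rows where age >= 42:
   age level
0   44    L4
2   42    L3
3   55    L3
4   57    L7
5   54    L4
7   51    L4
8   50    L7
9   60    L3
group by level, min of age:
       age
level     
L3      42
L4      44
L7      50
sort by age descending:
       age
level     
L7      50
L4      44
L3      42
add column age_plus_3 = t['age'] + 3:
       age  age_plus_3
level                 
L7      50          53
L4      44          47
L3      42          45
Finally, value at position 2, column 'age_plus_3' = 45.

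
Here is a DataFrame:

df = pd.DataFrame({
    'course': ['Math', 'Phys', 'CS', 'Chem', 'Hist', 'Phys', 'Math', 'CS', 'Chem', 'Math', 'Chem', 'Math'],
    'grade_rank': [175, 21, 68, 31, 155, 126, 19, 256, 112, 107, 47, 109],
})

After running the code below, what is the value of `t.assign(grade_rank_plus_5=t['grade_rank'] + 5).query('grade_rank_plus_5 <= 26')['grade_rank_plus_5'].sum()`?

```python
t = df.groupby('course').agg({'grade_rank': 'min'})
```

50

group by course, min of grade_rank:
        grade_rank
course            
CS              68
Chem            31
Hist           155
Math            19
Phys            21
add column grade_rank_plus_5 = t['grade_rank'] + 5:
        grade_rank  grade_rank_plus_5
course                               
CS              68                 73
Chem            31                 36
Hist           155                160
Math            19                 24
Phys            21                 26
filter rows where grade_rank_plus_5 <= 26:
        grade_rank  grade_rank_plus_5
course                               
Math            19                 24
Phys            21                 26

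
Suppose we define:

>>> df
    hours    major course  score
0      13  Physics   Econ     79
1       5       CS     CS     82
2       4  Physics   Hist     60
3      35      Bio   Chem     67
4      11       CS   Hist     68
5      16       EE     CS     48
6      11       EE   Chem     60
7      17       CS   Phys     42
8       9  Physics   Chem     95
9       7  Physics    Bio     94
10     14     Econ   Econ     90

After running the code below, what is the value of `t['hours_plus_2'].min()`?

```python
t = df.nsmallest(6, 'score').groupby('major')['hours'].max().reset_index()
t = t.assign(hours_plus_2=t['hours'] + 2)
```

6

take 6 rows with smallest score:
   hours    major course  score
7     17       CS   Phys     42
5     16       EE     CS     48
2      4  Physics   Hist     60
6     11       EE   Chem     60
3     35      Bio   Chem     67
4     11       CS   Hist     68
group by major, max of hours:
major
Bio        35
CS         17
EE         16
Physics     4
Name: hours, dtype: int64
reset_index():
     major  hours
0      Bio     35
1       CS     17
2       EE     16
3  Physics      4
add column hours_plus_2 = t['hours'] + 2:
     major  hours  hours_plus_2
0      Bio     35            37
1       CS     17            19
2       EE     16            18
3  Physics      4             6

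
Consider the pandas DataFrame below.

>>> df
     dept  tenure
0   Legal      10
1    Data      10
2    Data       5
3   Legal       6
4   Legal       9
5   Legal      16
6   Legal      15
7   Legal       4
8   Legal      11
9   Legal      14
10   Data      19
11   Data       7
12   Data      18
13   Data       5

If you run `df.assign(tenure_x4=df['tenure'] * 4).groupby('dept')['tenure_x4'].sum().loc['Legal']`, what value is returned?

add column tenure_x4 = df['tenure'] * 4:
     dept  tenure  tenure_x4
0   Legal      10         40
1    Data      10         40
2    Data       5         20
3   Legal       6         24
4   Legal       9         36
5   Legal      16         64
6   Legal      15         60
7   Legal       4         16
8   Legal      11         44
9   Legal      14         56
10   Data      19         76
11   Data       7         28
12   Data      18         72
13   Data       5         20
group by dept, sum of tenure_x4:
dept
Data     256
Legal    340
Name: tenure_x4, dtype: int64
Hence 340.

340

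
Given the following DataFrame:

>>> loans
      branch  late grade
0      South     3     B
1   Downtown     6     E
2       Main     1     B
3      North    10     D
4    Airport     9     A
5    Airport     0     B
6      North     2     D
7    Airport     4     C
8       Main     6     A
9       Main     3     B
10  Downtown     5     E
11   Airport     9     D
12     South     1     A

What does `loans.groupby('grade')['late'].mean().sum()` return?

23.5833333333

group by grade, mean of late:
grade
A    5.333333
B    1.750000
C    4.000000
D    7.000000
E    5.500000
Name: late, dtype: float64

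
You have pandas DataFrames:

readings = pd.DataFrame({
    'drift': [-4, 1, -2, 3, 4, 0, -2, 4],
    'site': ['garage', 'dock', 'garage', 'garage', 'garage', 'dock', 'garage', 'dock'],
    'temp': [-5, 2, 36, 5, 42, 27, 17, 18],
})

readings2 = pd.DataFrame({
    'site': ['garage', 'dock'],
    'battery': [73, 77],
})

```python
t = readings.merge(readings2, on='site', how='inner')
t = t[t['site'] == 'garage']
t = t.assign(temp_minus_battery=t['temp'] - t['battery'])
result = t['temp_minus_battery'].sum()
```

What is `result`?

-270

merge on 'site' (how='inner') → 8 rows:
   drift    site  temp  battery
0     -4  garage    -5       73
1      1    dock     2       77
2     -2  garage    36       73
3      3  garage     5       73
4      4  garage    42       73
5      0    dock    27       77
6     -2  garage    17       73
7      4    dock    18       77
filter rows where site == 'garage':
   drift    site  temp  battery
0     -4  garage    -5       73
2     -2  garage    36       73
3      3  garage     5       73
4      4  garage    42       73
6     -2  garage    17       73
add column temp_minus_battery = t['temp'] - t['battery']:
   drift    site  temp  battery  temp_minus_battery
0     -4  garage    -5       73                 -78
2     -2  garage    36       73                 -37
3      3  garage     5       73                 -68
4      4  garage    42       73                 -31
6     -2  garage    17       73                 -56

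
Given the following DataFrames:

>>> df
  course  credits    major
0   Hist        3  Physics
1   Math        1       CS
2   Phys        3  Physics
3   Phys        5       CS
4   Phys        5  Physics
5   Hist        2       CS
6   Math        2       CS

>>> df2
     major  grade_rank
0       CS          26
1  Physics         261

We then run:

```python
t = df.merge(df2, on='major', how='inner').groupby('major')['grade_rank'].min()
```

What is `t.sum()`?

merge on 'major' (how='inner') → 7 rows:
  course  credits    major  grade_rank
0   Hist        3  Physics         261
1   Math        1       CS          26
2   Phys        3  Physics         261
3   Phys        5       CS          26
4   Phys        5  Physics         261
5   Hist        2       CS          26
6   Math        2       CS          26
group by major, min of grade_rank:
major
CS          26
Physics    261
Name: grade_rank, dtype: int64
Reading off the sum of the resulting series, we get 287.

287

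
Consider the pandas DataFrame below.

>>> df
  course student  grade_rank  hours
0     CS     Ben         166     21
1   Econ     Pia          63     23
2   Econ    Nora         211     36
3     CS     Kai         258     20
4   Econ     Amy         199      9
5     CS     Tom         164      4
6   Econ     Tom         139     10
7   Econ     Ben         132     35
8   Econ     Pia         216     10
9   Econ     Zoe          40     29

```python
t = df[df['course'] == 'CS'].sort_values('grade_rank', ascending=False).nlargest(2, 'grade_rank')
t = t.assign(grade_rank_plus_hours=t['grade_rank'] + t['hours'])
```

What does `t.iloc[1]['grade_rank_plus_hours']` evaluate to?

187

filter rows where course == 'CS':
  course student  grade_rank  hours
0     CS     Ben         166     21
3     CS     Kai         258     20
5     CS     Tom         164      4
sort by grade_rank descending:
  course student  grade_rank  hours
3     CS     Kai         258     20
0     CS     Ben         166     21
5     CS     Tom         164      4
take 2 rows with largest grade_rank:
  course student  grade_rank  hours
3     CS     Kai         258     20
0     CS     Ben         166     21
add column grade_rank_plus_hours = t['grade_rank'] + t['hours']:
  course student  grade_rank  hours  grade_rank_plus_hours
3     CS     Kai         258     20                    278
0     CS     Ben         166     21                    187
value at position 1, column 'grade_rank_plus_hours' → 187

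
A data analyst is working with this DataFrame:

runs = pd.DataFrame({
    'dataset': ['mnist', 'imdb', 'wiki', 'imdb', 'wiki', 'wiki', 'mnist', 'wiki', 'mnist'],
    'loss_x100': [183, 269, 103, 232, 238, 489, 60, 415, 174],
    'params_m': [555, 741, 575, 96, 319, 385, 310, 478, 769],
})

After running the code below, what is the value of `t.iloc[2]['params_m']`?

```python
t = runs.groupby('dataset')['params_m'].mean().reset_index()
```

439.25

group by dataset, mean of params_m:
dataset
imdb     418.500000
mnist    544.666667
wiki     439.250000
Name: params_m, dtype: float64
reset_index():
  dataset    params_m
0    imdb  418.500000
1   mnist  544.666667
2    wiki  439.250000
Taking the value at position 2, column 'params_m' gives 439.25.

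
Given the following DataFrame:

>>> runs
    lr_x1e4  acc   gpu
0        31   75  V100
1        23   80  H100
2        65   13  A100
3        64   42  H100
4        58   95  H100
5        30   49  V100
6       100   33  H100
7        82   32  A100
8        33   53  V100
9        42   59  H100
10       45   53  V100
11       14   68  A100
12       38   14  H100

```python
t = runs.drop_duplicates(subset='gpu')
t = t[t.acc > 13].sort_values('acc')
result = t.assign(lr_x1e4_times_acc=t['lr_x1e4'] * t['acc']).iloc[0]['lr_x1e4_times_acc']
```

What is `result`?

drop duplicate gpu (keep=first):
   lr_x1e4  acc   gpu
0       31   75  V100
1       23   80  H100
2       65   13  A100
filter rows where acc > 13:
   lr_x1e4  acc   gpu
0       31   75  V100
1       23   80  H100
sort by acc:
   lr_x1e4  acc   gpu
0       31   75  V100
1       23   80  H100
add column lr_x1e4_times_acc = t['lr_x1e4'] * t['acc']:
   lr_x1e4  acc   gpu  lr_x1e4_times_acc
0       31   75  V100               2325
1       23   80  H100               1840

2325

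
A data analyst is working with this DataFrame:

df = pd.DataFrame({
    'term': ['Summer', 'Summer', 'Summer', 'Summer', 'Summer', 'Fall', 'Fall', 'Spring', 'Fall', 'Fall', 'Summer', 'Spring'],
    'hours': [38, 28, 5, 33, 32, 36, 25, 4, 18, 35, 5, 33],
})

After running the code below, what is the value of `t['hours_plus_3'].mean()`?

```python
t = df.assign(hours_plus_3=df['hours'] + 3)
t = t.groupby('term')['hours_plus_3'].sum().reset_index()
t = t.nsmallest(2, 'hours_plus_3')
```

add column hours_plus_3 = df['hours'] + 3:
      term  hours  hours_plus_3
0   Summer     38            41
1   Summer     28            31
2   Summer      5             8
3   Summer     33            36
4   Summer     32            35
5     Fall     36            39
6     Fall     25            28
7   Spring      4             7
8     Fall     18            21
9     Fall     35            38
10  Summer      5             8
11  Spring     33            36
group by term, sum of hours_plus_3:
term
Fall      126
Spring     43
Summer    159
Name: hours_plus_3, dtype: int64
reset_index():
     term  hours_plus_3
0    Fall           126
1  Spring            43
2  Summer           159
take 2 rows with smallest hours_plus_3:
     term  hours_plus_3
1  Spring            43
0    Fall           126

84.5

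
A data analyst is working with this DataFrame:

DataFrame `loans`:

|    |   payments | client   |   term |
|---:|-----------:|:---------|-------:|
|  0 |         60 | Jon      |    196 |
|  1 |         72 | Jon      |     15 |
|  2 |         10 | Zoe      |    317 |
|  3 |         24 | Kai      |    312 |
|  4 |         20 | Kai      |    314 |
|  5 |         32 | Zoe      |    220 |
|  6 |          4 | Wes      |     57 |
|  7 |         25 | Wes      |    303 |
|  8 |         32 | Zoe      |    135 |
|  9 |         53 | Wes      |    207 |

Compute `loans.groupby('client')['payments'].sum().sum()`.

group by client, sum of payments:
client
Jon    132
Kai     44
Wes     82
Zoe     74
Name: payments, dtype: int64
sum of the resulting series → 332

332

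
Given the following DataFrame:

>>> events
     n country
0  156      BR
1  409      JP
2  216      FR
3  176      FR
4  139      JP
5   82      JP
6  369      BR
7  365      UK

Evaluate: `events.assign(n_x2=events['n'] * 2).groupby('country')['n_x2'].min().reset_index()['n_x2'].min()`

add column n_x2 = events['n'] * 2:
     n country  n_x2
0  156      BR   312
1  409      JP   818
2  216      FR   432
3  176      FR   352
4  139      JP   278
5   82      JP   164
6  369      BR   738
7  365      UK   730
group by country, min of n_x2:
country
BR    312
FR    352
JP    164
UK    730
Name: n_x2, dtype: int64
reset_index():
  country  n_x2
0      BR   312
1      FR   352
2      JP   164
3      UK   730
Finally, min of column 'n_x2' = 164.

164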